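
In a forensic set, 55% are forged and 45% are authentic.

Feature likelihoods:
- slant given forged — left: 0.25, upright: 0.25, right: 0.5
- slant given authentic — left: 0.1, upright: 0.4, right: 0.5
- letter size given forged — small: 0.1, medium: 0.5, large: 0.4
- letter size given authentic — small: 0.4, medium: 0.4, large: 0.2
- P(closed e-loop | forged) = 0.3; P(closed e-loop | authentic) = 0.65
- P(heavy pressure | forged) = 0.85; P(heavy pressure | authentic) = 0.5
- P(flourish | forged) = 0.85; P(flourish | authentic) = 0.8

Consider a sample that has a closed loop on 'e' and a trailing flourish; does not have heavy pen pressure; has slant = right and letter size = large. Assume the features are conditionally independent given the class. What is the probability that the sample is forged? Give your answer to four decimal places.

forged: 0.55 × 0.5 × 0.4 × 0.3 × (1−0.85) × 0.85 = 0.0042075
authentic: 0.45 × 0.5 × 0.2 × 0.65 × (1−0.5) × 0.8 = 0.0117
P(forged | x) = 0.0042075 / 0.0159075 ≈ 0.2645

0.2645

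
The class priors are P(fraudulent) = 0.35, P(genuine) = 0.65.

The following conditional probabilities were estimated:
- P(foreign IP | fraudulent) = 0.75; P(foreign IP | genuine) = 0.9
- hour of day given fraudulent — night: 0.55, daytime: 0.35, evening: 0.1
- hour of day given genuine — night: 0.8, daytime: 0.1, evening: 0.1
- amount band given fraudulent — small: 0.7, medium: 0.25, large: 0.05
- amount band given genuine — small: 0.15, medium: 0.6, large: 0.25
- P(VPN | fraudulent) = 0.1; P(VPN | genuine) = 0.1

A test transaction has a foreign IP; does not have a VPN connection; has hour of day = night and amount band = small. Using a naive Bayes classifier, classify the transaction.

fraudulent: 0.35 × 0.75 × 0.55 × 0.7 × (1−0.1) = 0.09095625
genuine: 0.65 × 0.9 × 0.8 × 0.15 × (1−0.1) = 0.06318
Highest score → fraudulent.

fraudulent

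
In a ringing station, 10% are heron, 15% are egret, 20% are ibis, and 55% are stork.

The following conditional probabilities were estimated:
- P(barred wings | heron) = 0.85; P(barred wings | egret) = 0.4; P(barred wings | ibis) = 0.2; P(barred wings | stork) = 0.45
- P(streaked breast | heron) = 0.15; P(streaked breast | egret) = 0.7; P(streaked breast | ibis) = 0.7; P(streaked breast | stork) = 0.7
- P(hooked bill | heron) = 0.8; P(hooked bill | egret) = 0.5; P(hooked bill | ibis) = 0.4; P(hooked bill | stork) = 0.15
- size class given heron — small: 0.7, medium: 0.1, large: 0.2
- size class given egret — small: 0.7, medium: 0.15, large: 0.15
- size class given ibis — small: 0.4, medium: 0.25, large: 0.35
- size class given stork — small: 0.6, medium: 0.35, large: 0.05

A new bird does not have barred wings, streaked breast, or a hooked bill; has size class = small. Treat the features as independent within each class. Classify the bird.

heron: 0.1 × (1−0.85) × (1−0.15) × (1−0.8) × 0.7 = 0.001785
egret: 0.15 × (1−0.4) × (1−0.7) × (1−0.5) × 0.7 = 0.00945
ibis: 0.2 × (1−0.2) × (1−0.7) × (1−0.4) × 0.4 = 0.01152
stork: 0.55 × (1−0.45) × (1−0.7) × (1−0.15) × 0.6 = 0.0462825
Highest score → stork.

stork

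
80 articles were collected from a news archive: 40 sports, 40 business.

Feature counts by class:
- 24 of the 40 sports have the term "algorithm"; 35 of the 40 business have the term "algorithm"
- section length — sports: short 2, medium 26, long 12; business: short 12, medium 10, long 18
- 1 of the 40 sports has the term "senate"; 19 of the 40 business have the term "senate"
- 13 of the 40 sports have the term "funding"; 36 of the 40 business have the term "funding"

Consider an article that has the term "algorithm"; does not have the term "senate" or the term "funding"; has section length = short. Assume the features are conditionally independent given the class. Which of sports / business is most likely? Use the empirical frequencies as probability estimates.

sports: (40/80) × (24/40) × (2/40) × (39/40) × (27/40) = 0.009871875
business: (40/80) × (35/40) × (12/40) × (21/40) × (4/40) = 0.006890625
Highest score → sports.

sports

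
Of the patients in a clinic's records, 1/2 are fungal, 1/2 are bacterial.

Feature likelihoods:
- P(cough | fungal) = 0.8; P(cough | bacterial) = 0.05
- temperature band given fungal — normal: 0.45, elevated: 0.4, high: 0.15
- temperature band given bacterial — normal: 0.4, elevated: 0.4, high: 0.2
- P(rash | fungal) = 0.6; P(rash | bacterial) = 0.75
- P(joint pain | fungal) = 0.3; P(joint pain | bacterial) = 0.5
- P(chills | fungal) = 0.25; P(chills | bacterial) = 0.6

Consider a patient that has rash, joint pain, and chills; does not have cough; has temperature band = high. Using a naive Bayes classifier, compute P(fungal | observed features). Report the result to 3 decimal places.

fungal: 0.5 × (1−0.8) × 0.15 × 0.6 × 0.3 × 0.25 = 0.000675
bacterial: 0.5 × (1−0.05) × 0.2 × 0.75 × 0.5 × 0.6 = 0.021375
P(fungal | x) = 0.000675 / 0.02205 ≈ 0.031

0.031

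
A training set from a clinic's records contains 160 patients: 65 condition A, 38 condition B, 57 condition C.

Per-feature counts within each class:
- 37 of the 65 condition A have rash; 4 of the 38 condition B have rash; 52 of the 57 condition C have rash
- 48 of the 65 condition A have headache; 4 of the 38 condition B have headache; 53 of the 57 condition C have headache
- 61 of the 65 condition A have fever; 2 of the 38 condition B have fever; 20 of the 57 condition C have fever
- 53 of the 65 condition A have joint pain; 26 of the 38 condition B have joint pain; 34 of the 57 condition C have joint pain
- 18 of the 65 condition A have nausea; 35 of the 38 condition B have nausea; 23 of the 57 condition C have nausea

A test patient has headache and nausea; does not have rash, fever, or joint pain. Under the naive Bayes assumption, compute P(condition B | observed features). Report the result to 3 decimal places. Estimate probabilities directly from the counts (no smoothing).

condition A: (65/160) × (28/65) × (48/65) × (4/65) × (12/65) × (18/65) ≈ 0.000406574
condition B: (38/160) × (34/38) × (4/38) × (36/38) × (12/38) × (35/38) ≈ 0.00616363
condition C: (57/160) × (5/57) × (53/57) × (37/57) × (23/57) × (23/57) ≈ 0.00307103
P(condition B | x) = 0.00616363 / 0.009641234 ≈ 0.639

0.639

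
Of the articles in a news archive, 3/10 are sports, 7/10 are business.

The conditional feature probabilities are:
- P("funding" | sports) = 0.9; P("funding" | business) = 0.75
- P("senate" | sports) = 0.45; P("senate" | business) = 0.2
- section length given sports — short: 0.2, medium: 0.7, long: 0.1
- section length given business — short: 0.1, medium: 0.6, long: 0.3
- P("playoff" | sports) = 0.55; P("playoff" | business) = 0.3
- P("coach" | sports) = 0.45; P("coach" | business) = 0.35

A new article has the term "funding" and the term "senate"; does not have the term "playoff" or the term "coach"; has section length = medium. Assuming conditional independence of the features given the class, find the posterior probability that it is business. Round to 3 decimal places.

0.577

sports: 0.3 × 0.9 × 0.45 × 0.7 × (1−0.55) × (1−0.45) = 0.021049875
business: 0.7 × 0.75 × 0.2 × 0.6 × (1−0.3) × (1−0.35) = 0.028665
P(business | x) = 0.028665 / 0.049714875 ≈ 0.577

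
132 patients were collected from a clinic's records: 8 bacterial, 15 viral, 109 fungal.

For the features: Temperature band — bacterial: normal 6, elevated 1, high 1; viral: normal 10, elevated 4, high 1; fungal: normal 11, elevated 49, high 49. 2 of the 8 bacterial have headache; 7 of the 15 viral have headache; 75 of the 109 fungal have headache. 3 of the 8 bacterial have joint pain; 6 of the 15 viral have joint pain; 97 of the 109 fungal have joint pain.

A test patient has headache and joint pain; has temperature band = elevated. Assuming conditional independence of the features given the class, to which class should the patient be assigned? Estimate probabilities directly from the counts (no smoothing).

fungal

bacterial: (8/132) × (1/8) × (2/8) × (3/8) ≈ 0.000710227
viral: (15/132) × (4/15) × (7/15) × (6/15) ≈ 0.00565657
fungal: (109/132) × (49/109) × (75/109) × (97/109) ≈ 0.227301
Highest score → fungal.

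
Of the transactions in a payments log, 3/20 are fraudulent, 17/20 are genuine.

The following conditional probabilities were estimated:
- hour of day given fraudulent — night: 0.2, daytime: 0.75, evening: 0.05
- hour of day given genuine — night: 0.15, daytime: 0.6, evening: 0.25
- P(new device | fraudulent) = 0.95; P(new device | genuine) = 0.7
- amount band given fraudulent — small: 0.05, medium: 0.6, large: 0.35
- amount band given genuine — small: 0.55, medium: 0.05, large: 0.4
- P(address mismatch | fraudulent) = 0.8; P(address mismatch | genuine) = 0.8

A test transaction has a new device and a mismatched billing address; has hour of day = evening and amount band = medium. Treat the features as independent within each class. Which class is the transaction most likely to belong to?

genuine

fraudulent: 0.15 × 0.05 × 0.95 × 0.6 × 0.8 = 0.00342
genuine: 0.85 × 0.25 × 0.7 × 0.05 × 0.8 = 0.00595
Highest score → genuine.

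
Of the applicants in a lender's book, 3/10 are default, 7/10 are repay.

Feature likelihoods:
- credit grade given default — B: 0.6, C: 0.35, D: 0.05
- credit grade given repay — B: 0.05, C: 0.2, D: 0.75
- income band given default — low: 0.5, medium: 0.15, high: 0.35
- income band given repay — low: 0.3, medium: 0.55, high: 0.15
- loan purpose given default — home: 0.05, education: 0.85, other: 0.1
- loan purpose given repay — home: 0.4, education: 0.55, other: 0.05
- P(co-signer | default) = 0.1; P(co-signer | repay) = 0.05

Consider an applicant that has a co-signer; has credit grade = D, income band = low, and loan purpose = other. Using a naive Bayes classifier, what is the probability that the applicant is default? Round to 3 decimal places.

0.160

default: 0.3 × 0.05 × 0.5 × 0.1 × 0.1 = 0.000075
repay: 0.7 × 0.75 × 0.3 × 0.05 × 0.05 = 0.00039375
P(default | x) = 0.000075 / 0.00046875 ≈ 0.160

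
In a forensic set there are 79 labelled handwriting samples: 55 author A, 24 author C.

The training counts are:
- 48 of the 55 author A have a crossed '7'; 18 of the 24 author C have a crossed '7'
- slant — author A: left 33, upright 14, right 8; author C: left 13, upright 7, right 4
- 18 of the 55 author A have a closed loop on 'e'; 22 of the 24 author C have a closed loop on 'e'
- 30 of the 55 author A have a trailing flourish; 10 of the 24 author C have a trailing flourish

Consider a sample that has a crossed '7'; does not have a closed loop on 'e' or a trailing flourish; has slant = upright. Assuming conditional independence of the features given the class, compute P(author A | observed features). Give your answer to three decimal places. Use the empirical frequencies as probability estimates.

0.936

author A: (55/79) × (48/55) × (14/55) × (37/55) × (25/55) ≈ 0.0472929
author C: (24/79) × (18/24) × (7/24) × (2/24) × (14/24) ≈ 0.00323049
P(author A | x) = 0.0472929 / 0.05052339 ≈ 0.936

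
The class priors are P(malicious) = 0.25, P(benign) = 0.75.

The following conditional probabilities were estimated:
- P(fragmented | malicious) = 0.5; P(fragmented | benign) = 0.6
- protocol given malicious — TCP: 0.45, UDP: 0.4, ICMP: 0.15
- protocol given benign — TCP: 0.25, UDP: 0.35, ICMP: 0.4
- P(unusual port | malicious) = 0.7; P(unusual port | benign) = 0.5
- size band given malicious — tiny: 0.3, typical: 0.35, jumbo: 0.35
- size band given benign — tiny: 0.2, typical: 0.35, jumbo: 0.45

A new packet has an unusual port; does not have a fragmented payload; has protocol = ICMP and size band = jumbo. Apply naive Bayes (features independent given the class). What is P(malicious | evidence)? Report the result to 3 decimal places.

0.145

malicious: 0.25 × (1−0.5) × 0.15 × 0.7 × 0.35 = 0.00459375
benign: 0.75 × (1−0.6) × 0.4 × 0.5 × 0.45 = 0.027
P(malicious | x) = 0.00459375 / 0.03159375 ≈ 0.145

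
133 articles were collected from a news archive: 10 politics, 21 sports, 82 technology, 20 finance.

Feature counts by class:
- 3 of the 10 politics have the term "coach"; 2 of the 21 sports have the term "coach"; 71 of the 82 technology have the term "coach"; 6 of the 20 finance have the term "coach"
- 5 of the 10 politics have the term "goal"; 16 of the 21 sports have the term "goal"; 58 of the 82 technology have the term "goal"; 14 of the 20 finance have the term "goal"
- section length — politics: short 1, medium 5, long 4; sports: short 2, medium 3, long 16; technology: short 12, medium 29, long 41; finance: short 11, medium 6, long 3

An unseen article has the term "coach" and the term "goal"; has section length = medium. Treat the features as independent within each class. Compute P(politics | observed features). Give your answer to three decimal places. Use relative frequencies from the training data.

politics: (10/133) × (3/10) × (5/10) × (5/10) ≈ 0.0056391
sports: (21/133) × (2/21) × (16/21) × (3/21) ≈ 0.00163674
technology: (82/133) × (71/82) × (58/82) × (29/82) ≈ 0.133538
finance: (20/133) × (6/20) × (14/20) × (6/20) ≈ 0.00947368
P(politics | x) = 0.0056391 / 0.15028752 ≈ 0.038

0.038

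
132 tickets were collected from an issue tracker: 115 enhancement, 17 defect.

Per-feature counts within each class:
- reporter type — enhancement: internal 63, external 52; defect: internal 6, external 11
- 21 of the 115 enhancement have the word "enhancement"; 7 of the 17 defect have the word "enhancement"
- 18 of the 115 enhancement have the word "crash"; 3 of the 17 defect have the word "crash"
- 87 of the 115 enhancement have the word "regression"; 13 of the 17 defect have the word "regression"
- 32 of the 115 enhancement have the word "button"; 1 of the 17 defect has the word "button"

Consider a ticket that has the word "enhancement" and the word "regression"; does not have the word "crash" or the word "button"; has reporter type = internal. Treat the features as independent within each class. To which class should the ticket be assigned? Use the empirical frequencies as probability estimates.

enhancement

enhancement: (115/132) × (63/115) × (21/115) × (97/115) × (87/115) × (83/115) ≈ 0.0401387
defect: (17/132) × (6/17) × (7/17) × (14/17) × (13/17) × (16/17) ≈ 0.0110936
Highest score → enhancement.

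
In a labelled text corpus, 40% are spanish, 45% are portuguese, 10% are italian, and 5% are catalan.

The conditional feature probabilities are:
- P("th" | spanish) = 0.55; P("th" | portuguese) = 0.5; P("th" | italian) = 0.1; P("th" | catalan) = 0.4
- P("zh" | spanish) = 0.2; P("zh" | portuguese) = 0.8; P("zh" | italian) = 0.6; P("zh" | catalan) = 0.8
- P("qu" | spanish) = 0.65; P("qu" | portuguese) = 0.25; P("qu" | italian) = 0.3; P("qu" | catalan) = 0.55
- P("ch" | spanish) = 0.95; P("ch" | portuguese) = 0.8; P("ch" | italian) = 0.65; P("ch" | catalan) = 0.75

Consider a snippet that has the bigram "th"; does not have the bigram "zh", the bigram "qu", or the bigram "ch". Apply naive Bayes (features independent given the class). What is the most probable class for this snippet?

portuguese

spanish: 0.4 × 0.55 × (1−0.2) × (1−0.65) × (1−0.95) = 0.00308
portuguese: 0.45 × 0.5 × (1−0.8) × (1−0.25) × (1−0.8) = 0.00675
italian: 0.1 × 0.1 × (1−0.6) × (1−0.3) × (1−0.65) = 0.00098
catalan: 0.05 × 0.4 × (1−0.8) × (1−0.55) × (1−0.75) = 0.00045
Highest score → portuguese.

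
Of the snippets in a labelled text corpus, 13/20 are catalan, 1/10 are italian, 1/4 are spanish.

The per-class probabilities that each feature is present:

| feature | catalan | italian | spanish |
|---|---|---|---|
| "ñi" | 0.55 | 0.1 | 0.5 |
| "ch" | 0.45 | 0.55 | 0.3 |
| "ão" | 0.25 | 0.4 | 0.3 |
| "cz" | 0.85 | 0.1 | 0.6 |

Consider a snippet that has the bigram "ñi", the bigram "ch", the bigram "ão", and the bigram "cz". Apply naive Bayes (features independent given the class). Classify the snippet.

catalan

catalan: 0.65 × 0.55 × 0.45 × 0.25 × 0.85 = 0.0341859375
italian: 0.1 × 0.1 × 0.55 × 0.4 × 0.1 = 0.00022
spanish: 0.25 × 0.5 × 0.3 × 0.3 × 0.6 = 0.00675
Highest score → catalan.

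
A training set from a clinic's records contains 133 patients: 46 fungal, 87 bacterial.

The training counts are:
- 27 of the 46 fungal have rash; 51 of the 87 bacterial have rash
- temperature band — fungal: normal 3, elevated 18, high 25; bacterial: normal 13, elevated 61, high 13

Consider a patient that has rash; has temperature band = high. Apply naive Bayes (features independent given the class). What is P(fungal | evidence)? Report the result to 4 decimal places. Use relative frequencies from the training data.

fungal: (46/133) × (27/46) × (25/46) ≈ 0.11033
bacterial: (87/133) × (51/87) × (13/87) ≈ 0.0572984
P(fungal | x) = 0.11033 / 0.1676284 ≈ 0.6582

0.6582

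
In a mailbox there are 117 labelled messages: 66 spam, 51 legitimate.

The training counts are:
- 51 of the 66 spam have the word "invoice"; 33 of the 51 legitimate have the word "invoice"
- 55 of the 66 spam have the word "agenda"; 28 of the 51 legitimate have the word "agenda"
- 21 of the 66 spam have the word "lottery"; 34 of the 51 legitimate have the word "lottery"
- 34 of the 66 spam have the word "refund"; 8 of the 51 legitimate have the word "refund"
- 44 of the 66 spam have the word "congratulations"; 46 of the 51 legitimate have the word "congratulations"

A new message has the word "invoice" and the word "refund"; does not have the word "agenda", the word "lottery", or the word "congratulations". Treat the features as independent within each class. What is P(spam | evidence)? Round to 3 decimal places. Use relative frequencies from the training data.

0.929

spam: (66/117) × (51/66) × (11/66) × (45/66) × (34/66) × (22/66) ≈ 0.0085058
legitimate: (51/117) × (33/51) × (23/51) × (17/51) × (8/51) × (5/51) ≈ 0.000652055
P(spam | x) = 0.0085058 / 0.009157855 ≈ 0.929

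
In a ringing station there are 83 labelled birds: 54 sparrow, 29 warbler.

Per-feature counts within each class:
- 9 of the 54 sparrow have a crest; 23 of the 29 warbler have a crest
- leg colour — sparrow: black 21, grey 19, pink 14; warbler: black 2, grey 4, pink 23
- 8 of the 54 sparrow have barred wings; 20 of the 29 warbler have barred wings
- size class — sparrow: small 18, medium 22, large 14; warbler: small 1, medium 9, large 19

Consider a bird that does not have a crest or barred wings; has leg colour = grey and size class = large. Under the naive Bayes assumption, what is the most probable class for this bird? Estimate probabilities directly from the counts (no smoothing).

sparrow

sparrow: (54/83) × (45/54) × (19/54) × (46/54) × (14/54) ≈ 0.0421301
warbler: (29/83) × (6/29) × (4/29) × (9/29) × (19/29) ≈ 0.00202738
Highest score → sparrow.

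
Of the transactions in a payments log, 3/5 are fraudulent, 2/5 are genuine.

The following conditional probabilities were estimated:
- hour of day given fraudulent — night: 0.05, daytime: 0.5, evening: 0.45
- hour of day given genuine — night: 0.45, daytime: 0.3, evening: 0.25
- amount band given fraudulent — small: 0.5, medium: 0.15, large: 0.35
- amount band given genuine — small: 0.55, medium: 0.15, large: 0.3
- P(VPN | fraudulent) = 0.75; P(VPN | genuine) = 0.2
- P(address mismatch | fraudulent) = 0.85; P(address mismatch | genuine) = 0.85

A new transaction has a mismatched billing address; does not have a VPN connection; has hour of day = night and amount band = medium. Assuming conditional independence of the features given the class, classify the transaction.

fraudulent: 0.6 × 0.05 × 0.15 × (1−0.75) × 0.85 = 0.00095625
genuine: 0.4 × 0.45 × 0.15 × (1−0.2) × 0.85 = 0.01836
Highest score → genuine.

genuine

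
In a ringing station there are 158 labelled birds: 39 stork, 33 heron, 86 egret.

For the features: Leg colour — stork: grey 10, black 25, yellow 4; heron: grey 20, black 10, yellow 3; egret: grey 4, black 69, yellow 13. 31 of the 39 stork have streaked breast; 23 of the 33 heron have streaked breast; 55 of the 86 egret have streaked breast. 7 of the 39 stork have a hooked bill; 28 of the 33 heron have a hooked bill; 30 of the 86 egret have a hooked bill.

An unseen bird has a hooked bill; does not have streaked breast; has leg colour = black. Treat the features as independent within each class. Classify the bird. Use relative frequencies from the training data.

stork: (39/158) × (25/39) × (8/39) × (7/39) ≈ 0.00582561
heron: (33/158) × (10/33) × (10/33) × (28/33) ≈ 0.0162732
egret: (86/158) × (69/86) × (31/86) × (30/86) ≈ 0.0549134
Highest score → egret.

egret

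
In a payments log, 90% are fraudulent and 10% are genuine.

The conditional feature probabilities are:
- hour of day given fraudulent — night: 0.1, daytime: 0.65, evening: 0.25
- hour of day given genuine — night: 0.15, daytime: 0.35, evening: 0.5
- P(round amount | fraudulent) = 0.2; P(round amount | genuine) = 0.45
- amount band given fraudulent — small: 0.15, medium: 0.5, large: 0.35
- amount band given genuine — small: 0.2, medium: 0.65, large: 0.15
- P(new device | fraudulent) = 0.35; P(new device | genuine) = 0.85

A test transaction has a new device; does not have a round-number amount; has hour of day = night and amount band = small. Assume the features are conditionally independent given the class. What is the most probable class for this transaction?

fraudulent

fraudulent: 0.9 × 0.1 × (1−0.2) × 0.15 × 0.35 = 0.00378
genuine: 0.1 × 0.15 × (1−0.45) × 0.2 × 0.85 = 0.0014025
Highest score → fraudulent.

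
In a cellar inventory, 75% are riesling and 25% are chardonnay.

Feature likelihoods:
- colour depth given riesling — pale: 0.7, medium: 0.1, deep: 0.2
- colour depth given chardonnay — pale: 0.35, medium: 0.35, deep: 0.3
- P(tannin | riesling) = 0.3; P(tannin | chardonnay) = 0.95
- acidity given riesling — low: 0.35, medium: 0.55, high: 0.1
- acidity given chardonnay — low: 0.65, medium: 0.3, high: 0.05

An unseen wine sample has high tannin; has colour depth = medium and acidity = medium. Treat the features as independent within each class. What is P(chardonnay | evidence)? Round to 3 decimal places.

riesling: 0.75 × 0.1 × 0.3 × 0.55 = 0.012375
chardonnay: 0.25 × 0.35 × 0.95 × 0.3 = 0.0249375
P(chardonnay | x) = 0.0249375 / 0.0373125 ≈ 0.668

0.668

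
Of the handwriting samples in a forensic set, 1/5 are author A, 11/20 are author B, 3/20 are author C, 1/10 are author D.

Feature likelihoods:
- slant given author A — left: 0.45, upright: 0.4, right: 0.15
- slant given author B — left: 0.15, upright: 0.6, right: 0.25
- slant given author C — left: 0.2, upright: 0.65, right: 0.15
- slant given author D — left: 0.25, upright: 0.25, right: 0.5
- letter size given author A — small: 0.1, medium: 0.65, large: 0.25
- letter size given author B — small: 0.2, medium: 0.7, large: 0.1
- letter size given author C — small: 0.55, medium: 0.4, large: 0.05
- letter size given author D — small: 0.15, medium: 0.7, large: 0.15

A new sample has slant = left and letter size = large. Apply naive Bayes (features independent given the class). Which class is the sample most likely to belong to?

author A: 0.2 × 0.45 × 0.25 = 0.0225
author B: 0.55 × 0.15 × 0.1 = 0.00825
author C: 0.15 × 0.2 × 0.05 = 0.0015
author D: 0.1 × 0.25 × 0.15 = 0.00375
Highest score → author A.

author A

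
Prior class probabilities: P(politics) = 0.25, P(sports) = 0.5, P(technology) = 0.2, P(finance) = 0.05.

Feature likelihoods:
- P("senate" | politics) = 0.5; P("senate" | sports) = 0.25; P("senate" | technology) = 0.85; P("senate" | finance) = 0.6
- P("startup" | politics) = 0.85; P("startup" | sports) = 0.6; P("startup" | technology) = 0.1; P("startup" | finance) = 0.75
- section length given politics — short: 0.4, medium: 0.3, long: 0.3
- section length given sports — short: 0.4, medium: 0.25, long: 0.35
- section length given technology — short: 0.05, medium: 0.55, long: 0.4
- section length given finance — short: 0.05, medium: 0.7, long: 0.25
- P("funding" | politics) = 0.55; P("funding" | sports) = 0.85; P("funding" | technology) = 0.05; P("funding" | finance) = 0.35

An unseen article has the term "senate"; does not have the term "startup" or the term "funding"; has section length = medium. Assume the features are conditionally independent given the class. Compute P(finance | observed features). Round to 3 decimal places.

politics: 0.25 × 0.5 × (1−0.85) × 0.3 × (1−0.55) = 0.00253125
sports: 0.5 × 0.25 × (1−0.6) × 0.25 × (1−0.85) = 0.001875
technology: 0.2 × 0.85 × (1−0.1) × 0.55 × (1−0.05) = 0.0799425
finance: 0.05 × 0.6 × (1−0.75) × 0.7 × (1−0.35) = 0.0034125
P(finance | x) = 0.0034125 / 0.08776125 ≈ 0.039

0.039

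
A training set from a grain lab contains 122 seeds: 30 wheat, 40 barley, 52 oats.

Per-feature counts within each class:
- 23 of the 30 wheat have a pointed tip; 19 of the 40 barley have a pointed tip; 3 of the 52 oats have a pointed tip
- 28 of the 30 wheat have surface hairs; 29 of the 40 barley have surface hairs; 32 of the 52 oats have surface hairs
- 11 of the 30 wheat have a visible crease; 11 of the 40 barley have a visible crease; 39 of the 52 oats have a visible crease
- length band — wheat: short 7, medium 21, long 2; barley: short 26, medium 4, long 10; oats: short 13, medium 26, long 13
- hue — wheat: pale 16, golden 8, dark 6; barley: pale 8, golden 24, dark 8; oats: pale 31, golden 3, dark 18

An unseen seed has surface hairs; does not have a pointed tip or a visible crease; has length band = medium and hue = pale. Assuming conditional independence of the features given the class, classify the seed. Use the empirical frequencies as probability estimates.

wheat: (30/122) × (7/30) × (28/30) × (19/30) × (21/30) × (16/30) ≈ 0.0126621
barley: (40/122) × (21/40) × (29/40) × (29/40) × (4/40) × (8/40) ≈ 0.00180953
oats: (52/122) × (49/52) × (32/52) × (13/52) × (26/52) × (31/52) ≈ 0.0184184
Highest score → oats.

oats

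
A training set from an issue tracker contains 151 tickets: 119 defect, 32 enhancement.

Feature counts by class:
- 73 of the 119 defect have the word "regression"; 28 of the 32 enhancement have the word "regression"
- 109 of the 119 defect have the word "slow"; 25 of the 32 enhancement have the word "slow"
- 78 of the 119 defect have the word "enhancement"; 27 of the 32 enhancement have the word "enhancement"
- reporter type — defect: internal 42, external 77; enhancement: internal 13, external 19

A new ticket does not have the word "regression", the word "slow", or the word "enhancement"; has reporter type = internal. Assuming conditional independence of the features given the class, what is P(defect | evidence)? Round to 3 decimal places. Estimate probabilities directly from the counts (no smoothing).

defect: (119/151) × (46/119) × (10/119) × (41/119) × (42/119) ≈ 0.00311296
enhancement: (32/151) × (4/32) × (7/32) × (5/32) × (13/32) ≈ 0.000367828
P(defect | x) = 0.00311296 / 0.003480788 ≈ 0.894

0.894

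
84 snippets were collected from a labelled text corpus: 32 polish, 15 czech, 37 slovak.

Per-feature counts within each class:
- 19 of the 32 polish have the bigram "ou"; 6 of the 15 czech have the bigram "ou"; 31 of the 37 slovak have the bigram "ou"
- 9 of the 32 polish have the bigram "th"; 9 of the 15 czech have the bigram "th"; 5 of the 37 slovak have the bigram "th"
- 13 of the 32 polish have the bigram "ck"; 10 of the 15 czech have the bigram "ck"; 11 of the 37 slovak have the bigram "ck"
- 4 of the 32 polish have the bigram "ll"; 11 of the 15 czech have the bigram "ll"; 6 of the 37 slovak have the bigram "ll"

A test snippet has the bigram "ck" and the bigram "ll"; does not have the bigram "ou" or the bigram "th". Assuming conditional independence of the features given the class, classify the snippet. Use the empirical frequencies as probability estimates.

polish: (32/84) × (13/32) × (23/32) × (13/32) × (4/32) ≈ 0.00564866
czech: (15/84) × (9/15) × (6/15) × (10/15) × (11/15) ≈ 0.0209524
slovak: (37/84) × (6/37) × (32/37) × (11/37) × (6/37) ≈ 0.00297825
Highest score → czech.

czech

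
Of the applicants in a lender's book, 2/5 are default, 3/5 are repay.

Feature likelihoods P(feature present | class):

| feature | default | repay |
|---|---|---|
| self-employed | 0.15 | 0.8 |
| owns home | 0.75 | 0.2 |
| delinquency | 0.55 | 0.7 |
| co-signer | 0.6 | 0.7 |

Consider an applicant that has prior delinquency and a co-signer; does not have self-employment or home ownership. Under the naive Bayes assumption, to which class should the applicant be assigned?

default: 0.4 × (1−0.15) × (1−0.75) × 0.55 × 0.6 = 0.02805
repay: 0.6 × (1−0.8) × (1−0.2) × 0.7 × 0.7 = 0.04704
Highest score → repay.

repay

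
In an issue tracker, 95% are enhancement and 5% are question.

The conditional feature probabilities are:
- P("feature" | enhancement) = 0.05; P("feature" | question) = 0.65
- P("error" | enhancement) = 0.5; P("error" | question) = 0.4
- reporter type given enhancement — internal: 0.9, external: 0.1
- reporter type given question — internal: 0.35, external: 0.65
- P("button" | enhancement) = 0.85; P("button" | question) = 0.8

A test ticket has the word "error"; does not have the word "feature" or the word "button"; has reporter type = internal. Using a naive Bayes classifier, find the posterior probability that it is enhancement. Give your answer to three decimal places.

0.992

enhancement: 0.95 × (1−0.05) × 0.5 × 0.9 × (1−0.85) = 0.06091875
question: 0.05 × (1−0.65) × 0.4 × 0.35 × (1−0.8) = 0.00049
P(enhancement | x) = 0.06091875 / 0.06140875 ≈ 0.992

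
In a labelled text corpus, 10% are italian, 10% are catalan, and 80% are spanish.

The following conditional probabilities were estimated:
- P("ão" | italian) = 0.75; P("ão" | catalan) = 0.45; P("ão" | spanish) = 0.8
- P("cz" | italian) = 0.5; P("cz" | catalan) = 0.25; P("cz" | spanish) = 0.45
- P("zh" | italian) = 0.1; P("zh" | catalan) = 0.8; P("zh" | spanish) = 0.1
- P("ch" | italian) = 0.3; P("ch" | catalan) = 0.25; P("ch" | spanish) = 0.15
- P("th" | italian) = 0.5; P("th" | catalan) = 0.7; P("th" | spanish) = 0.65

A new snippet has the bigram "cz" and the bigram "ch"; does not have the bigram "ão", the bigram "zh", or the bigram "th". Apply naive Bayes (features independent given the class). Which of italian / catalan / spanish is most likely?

italian: 0.1 × (1−0.75) × 0.5 × (1−0.1) × 0.3 × (1−0.5) = 0.0016875
catalan: 0.1 × (1−0.45) × 0.25 × (1−0.8) × 0.25 × (1−0.7) = 0.00020625
spanish: 0.8 × (1−0.8) × 0.45 × (1−0.1) × 0.15 × (1−0.65) = 0.003402
Highest score → spanish.

spanish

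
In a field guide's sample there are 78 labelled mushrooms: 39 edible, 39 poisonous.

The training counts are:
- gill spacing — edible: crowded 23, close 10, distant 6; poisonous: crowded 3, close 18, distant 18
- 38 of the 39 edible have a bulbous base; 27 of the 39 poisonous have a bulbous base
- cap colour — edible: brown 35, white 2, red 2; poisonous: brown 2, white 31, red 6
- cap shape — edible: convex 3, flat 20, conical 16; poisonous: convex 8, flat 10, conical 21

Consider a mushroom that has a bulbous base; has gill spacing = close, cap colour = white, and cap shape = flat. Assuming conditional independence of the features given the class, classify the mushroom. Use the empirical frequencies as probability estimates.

poisonous

edible: (39/78) × (10/39) × (38/39) × (2/39) × (20/39) ≈ 0.00328515
poisonous: (39/78) × (18/39) × (27/39) × (31/39) × (10/39) ≈ 0.0325619
Highest score → poisonous.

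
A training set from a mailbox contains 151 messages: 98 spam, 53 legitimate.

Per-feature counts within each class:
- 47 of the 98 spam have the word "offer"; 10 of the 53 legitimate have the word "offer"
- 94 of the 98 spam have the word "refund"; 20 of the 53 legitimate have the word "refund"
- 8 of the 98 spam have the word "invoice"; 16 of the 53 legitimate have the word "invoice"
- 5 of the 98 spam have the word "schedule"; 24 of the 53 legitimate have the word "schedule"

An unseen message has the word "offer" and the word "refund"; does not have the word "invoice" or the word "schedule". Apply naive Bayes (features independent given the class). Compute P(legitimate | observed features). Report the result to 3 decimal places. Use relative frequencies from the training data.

spam: (98/151) × (47/98) × (94/98) × (90/98) × (93/98) ≈ 0.260193
legitimate: (53/151) × (10/53) × (20/53) × (37/53) × (29/53) ≈ 0.00954608
P(legitimate | x) = 0.00954608 / 0.26973908 ≈ 0.035

0.035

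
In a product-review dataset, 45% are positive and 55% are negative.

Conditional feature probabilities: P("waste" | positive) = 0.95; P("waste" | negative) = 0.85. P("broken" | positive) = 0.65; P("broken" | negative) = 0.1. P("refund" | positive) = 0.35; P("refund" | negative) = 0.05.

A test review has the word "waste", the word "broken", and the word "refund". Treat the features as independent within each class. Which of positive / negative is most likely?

positive

positive: 0.45 × 0.95 × 0.65 × 0.35 = 0.09725625
negative: 0.55 × 0.85 × 0.1 × 0.05 = 0.0023375
Highest score → positive.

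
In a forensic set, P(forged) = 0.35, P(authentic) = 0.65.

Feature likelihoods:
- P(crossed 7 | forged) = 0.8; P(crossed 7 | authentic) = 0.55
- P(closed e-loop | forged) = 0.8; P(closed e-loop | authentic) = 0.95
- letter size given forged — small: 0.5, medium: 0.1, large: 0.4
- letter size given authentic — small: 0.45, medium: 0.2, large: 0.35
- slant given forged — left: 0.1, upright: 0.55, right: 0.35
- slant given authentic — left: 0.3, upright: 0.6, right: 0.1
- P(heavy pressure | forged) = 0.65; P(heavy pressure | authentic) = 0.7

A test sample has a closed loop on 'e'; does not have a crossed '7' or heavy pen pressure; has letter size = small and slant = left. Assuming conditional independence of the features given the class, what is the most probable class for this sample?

authentic

forged: 0.35 × (1−0.8) × 0.8 × 0.5 × 0.1 × (1−0.65) = 0.00098
authentic: 0.65 × (1−0.55) × 0.95 × 0.45 × 0.3 × (1−0.7) = 0.0112539375
Highest score → authentic.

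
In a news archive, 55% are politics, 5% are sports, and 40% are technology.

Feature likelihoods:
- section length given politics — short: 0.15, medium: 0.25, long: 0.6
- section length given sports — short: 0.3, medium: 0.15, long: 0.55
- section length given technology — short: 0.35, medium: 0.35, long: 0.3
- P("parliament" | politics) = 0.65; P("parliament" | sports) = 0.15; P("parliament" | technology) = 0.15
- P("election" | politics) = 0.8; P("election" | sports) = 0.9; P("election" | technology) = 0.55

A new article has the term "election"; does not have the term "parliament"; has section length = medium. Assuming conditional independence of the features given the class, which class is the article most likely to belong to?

politics: 0.55 × 0.25 × (1−0.65) × 0.8 = 0.0385
sports: 0.05 × 0.15 × (1−0.15) × 0.9 = 0.0057375
technology: 0.4 × 0.35 × (1−0.15) × 0.55 = 0.06545
Highest score → technology.

technology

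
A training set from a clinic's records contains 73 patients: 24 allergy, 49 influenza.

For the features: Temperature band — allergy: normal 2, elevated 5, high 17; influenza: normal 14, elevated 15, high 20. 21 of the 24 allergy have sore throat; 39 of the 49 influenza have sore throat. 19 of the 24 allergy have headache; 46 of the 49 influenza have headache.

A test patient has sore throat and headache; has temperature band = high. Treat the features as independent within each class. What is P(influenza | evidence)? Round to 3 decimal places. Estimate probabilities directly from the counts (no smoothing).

0.559

allergy: (24/73) × (17/24) × (21/24) × (19/24) ≈ 0.161316
influenza: (49/73) × (20/49) × (39/49) × (46/49) ≈ 0.204709
P(influenza | x) = 0.204709 / 0.366025 ≈ 0.559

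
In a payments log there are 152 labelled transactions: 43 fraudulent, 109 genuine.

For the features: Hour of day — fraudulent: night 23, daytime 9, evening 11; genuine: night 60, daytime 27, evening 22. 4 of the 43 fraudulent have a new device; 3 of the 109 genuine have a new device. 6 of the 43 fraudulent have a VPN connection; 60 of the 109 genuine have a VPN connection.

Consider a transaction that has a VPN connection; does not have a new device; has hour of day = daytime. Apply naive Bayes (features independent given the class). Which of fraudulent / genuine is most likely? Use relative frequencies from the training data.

genuine

fraudulent: (43/152) × (9/43) × (39/43) × (6/43) ≈ 0.00749338
genuine: (109/152) × (27/109) × (106/109) × (60/109) ≈ 0.0950877
Highest score → genuine.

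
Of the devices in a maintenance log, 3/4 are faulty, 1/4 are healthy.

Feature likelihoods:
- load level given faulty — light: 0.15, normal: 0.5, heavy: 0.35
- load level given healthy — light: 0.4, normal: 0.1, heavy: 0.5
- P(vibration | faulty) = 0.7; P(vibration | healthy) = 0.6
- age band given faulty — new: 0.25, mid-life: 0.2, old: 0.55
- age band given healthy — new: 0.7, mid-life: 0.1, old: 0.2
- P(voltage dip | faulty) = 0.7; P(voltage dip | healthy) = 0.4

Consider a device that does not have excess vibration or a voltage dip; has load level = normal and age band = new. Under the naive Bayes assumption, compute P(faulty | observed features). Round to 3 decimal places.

faulty: 0.75 × 0.5 × (1−0.7) × 0.25 × (1−0.7) = 0.0084375
healthy: 0.25 × 0.1 × (1−0.6) × 0.7 × (1−0.4) = 0.0042
P(faulty | x) = 0.0084375 / 0.0126375 ≈ 0.668

0.668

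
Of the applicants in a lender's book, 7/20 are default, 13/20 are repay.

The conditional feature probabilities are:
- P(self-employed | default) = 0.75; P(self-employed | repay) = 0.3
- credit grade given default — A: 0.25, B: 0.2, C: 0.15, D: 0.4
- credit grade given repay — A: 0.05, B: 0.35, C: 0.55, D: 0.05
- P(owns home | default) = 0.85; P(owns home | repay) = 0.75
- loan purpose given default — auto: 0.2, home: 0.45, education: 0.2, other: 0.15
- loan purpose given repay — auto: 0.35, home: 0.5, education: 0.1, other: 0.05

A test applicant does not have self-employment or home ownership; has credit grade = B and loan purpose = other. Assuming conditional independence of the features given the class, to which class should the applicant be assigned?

default: 0.35 × (1−0.75) × 0.2 × (1−0.85) × 0.15 = 0.00039375
repay: 0.65 × (1−0.3) × 0.35 × (1−0.75) × 0.05 = 0.001990625
Highest score → repay.

repay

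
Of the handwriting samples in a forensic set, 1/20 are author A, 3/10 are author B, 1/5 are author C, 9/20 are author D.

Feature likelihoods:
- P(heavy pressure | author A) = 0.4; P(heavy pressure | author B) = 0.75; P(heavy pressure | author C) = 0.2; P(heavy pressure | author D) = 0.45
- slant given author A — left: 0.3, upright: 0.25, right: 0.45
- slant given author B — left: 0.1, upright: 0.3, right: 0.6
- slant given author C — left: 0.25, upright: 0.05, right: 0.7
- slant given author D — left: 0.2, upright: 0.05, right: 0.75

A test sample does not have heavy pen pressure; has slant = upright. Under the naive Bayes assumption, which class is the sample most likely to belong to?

author A: 0.05 × (1−0.4) × 0.25 = 0.0075
author B: 0.3 × (1−0.75) × 0.3 = 0.0225
author C: 0.2 × (1−0.2) × 0.05 = 0.008
author D: 0.45 × (1−0.45) × 0.05 = 0.012375
Highest score → author B.

author B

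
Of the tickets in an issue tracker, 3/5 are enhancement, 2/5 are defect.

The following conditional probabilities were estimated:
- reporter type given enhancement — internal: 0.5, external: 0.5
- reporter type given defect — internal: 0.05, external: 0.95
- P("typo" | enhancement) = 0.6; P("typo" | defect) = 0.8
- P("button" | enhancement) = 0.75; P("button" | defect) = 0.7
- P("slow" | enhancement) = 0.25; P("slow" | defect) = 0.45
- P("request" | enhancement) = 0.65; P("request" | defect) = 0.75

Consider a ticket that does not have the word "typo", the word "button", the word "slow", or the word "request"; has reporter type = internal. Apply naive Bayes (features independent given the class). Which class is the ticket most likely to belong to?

enhancement

enhancement: 0.6 × 0.5 × (1−0.6) × (1−0.75) × (1−0.25) × (1−0.65) = 0.007875
defect: 0.4 × 0.05 × (1−0.8) × (1−0.7) × (1−0.45) × (1−0.75) = 0.000165
Highest score → enhancement.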